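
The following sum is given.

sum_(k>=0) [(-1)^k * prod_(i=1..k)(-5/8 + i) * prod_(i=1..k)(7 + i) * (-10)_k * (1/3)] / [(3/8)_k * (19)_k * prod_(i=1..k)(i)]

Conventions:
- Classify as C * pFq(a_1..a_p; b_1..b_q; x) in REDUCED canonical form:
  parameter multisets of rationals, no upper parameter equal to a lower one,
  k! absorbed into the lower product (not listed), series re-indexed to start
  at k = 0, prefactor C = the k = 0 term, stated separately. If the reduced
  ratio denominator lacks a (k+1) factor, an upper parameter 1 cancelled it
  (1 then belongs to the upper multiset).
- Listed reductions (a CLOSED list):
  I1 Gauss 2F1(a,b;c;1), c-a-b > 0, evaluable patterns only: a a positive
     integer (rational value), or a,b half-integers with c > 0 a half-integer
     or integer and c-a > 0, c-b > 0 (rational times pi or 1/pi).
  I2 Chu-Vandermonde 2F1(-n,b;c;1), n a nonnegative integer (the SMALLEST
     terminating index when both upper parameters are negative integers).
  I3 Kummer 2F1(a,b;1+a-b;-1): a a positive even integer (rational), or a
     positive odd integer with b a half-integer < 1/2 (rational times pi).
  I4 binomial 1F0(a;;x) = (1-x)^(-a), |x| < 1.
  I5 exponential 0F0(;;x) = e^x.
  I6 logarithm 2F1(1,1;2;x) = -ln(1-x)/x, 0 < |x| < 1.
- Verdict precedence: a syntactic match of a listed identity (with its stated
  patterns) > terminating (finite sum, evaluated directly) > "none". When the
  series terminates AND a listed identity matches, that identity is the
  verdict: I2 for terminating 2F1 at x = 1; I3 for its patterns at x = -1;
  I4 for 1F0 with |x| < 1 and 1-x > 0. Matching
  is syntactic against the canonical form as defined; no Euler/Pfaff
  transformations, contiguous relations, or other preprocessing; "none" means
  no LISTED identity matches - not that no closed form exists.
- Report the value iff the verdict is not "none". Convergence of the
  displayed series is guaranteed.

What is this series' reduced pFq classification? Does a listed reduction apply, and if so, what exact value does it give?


Structural cue: from the first term 1/3: the product of the first k integers (prefactor 1/3) is k!.
Term ratio: r(k) = (-1) * (k-10) (k+8) / [(k+19) (k+1)] - rational in k, leading ratio (-1); with t_0 = 1/3, classification follows.

At argument -1: a 2F1 with upper {-10, 8}, lower {19}, scaled by C = 1/3. Verdict: the Kummer evaluation I3 fires (x = -1; c = 19 equals 1+a-b for upper {-10, 8}: listed pattern). Value: 102/7.


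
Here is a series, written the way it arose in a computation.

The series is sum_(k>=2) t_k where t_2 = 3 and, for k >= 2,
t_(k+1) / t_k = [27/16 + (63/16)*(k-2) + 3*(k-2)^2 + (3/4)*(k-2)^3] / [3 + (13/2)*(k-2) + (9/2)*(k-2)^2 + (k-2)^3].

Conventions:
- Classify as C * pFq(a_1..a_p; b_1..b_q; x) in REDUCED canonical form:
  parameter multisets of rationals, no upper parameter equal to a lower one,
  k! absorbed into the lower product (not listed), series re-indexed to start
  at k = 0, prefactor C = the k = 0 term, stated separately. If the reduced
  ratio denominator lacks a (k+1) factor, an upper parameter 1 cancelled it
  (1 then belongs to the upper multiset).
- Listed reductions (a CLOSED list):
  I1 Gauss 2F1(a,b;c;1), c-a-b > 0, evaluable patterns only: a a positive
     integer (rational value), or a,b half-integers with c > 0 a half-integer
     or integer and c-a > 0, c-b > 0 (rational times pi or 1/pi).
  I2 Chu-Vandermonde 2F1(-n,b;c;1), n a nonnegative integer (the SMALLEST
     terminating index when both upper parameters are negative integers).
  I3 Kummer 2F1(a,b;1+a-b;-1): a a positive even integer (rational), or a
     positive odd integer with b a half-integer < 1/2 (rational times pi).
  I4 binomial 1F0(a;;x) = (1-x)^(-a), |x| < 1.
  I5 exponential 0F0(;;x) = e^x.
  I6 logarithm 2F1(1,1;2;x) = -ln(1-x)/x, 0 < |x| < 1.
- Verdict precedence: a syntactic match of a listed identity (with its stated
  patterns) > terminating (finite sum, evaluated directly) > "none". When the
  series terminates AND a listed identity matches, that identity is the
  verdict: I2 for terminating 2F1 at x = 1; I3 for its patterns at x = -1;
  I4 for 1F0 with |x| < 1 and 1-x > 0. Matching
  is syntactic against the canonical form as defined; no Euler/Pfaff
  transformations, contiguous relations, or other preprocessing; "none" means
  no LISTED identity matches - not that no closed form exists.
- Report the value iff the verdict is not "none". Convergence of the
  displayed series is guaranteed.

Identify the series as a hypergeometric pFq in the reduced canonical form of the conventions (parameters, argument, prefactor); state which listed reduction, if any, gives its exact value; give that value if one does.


x = 3/4 here; the reduced form reads 2F1, upper {1, 3/2}, lower {2}, C = 3. Verdict: none - at argument 3/4 the multisets {1, 3/2} ; {2} match no listed identity.

The tell: x = (3/4) and roots of the ratio polynomials (prefactor 3) are the negated parameters.
Consecutive-term ratio: r(k) = (3/4) * (k+1) (k+3/2) / [(k+2) (k+1)] - poly over poly, x = (3/4) from leading terms; C = 3 at k = 0.


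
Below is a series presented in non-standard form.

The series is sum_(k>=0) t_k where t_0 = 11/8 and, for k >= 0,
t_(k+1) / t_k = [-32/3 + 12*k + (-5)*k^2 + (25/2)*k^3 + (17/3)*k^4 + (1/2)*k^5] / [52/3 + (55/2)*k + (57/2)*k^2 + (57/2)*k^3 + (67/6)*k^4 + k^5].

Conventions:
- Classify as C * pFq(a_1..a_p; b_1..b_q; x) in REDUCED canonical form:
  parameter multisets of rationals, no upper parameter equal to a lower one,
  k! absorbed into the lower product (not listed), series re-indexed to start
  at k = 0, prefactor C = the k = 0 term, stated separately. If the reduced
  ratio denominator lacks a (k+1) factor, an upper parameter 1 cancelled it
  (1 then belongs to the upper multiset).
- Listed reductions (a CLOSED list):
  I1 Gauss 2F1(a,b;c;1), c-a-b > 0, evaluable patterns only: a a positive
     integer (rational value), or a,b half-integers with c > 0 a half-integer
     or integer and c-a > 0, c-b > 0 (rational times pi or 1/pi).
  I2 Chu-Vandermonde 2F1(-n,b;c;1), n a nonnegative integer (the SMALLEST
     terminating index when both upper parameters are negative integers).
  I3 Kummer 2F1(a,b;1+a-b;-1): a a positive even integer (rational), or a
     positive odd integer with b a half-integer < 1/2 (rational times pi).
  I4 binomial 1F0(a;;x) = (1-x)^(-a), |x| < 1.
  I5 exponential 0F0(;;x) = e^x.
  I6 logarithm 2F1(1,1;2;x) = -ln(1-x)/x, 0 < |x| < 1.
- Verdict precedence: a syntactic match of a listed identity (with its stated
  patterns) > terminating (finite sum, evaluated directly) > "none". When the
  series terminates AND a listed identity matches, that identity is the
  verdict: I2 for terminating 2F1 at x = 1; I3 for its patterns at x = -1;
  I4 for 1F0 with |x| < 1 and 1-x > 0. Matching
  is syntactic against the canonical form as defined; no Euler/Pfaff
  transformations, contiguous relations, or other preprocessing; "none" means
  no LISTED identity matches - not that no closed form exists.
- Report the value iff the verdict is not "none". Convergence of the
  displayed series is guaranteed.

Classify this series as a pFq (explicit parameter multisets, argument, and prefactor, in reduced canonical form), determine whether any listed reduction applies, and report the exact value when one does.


First insight: x = (1/2) and the parameter 8 appears in both the upper and lower lists and cancels (alongside the other common factor).
Step ratio: r(k) = (1/2) * (k-2/3) (k+4) / [(k+13/6) (k+1)] ; factor over Q: parameters, x = (1/2), and C = 11/8.

x = 1/2 here; the reduced form reads 2F1, upper {-2/3, 4}, lower {13/6}, C = 11/8. Verdict: none. Every listed pattern misses the 2F1 form at 1/2, upper {-2/3, 4}.


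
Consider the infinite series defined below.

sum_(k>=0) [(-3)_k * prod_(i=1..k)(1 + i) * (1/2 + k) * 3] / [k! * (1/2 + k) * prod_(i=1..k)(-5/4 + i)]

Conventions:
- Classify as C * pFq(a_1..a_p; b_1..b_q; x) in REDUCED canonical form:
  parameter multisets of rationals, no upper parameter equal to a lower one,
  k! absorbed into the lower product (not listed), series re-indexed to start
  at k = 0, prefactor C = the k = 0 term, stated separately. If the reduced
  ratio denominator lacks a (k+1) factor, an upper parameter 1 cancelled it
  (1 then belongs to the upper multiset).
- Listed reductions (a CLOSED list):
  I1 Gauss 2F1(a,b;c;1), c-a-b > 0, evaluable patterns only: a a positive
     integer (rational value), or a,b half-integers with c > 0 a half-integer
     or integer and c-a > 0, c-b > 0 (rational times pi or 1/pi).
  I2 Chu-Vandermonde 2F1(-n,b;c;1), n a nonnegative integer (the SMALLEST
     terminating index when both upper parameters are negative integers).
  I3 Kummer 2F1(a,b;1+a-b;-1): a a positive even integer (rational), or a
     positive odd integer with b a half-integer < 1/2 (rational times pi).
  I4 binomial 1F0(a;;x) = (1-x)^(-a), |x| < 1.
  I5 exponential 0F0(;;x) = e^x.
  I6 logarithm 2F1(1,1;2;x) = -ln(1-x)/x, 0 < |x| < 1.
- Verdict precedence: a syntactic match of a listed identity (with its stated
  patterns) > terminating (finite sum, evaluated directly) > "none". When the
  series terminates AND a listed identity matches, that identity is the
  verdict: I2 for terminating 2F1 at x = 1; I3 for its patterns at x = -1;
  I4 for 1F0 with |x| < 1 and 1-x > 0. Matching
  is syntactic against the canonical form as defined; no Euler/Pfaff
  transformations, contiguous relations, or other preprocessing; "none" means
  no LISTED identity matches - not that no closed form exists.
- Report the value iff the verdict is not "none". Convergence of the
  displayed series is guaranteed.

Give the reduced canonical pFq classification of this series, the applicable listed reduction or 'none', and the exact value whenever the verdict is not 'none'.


Reduced: x = 1, 2F1, upper = {-3, 2}, lower = {-1/4}, C = 3. Verdict: the Chu-Vandermonde identity I2 applies (terminating 2F1 at x = 1 with n = 3, b = 2, c = -1/4). Exact value: 45/7.

Structural cue: with t_0 = 3, the lower running product (C = 3, x = 1) is a rising factorial.
Term ratio: r(k) = 1 * (k-3) (k+2) / [(k-1/4) (k+1)] - rational in k, leading ratio 1; with t_0 = 3, classification follows.


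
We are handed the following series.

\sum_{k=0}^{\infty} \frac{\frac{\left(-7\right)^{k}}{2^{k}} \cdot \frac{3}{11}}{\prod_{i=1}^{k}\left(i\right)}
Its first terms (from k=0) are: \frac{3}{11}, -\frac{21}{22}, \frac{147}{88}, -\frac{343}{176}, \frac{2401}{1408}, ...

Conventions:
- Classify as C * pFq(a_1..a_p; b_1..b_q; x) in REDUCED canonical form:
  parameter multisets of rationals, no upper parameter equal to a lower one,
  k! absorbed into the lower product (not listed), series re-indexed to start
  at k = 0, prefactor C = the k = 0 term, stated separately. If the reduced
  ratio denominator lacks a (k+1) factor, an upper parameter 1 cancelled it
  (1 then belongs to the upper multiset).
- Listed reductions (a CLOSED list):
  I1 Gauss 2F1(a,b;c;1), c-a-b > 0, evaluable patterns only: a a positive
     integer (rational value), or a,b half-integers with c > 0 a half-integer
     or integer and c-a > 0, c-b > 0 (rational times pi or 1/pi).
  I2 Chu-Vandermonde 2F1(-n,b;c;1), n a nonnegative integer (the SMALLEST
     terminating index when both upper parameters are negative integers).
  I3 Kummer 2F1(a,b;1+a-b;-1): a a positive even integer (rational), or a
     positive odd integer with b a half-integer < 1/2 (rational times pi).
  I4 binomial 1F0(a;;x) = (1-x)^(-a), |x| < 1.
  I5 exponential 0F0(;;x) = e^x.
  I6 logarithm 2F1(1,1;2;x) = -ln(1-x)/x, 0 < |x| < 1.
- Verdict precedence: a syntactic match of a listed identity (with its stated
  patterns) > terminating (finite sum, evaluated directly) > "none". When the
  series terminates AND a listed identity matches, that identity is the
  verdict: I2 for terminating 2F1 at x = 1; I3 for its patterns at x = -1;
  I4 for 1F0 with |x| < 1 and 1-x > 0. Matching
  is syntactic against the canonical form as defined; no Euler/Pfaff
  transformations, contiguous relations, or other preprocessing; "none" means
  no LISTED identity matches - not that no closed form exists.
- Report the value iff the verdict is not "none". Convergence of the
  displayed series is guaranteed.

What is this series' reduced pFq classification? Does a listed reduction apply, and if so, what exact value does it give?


With C = \frac{3}{11}: the canonical form is 0F0(-; -; -\frac{7}{2}). Verdict: exponential (I5) matches (the 0F0 exponential series at x = -\frac{7}{2}). Its exact value is \frac{3}{11} \cdot e^{-\frac{7}{2}}.

The tell: with t_0 = \frac{3}{11}, the two geometric factors (C = 3/11) combine into one argument.
Term ratio: r(k) = -\frac{7}{2} * 1 / [(k+1)] - poly over poly, x = -\frac{7}{2} from leading terms; C = \frac{3}{11} at k = 0.


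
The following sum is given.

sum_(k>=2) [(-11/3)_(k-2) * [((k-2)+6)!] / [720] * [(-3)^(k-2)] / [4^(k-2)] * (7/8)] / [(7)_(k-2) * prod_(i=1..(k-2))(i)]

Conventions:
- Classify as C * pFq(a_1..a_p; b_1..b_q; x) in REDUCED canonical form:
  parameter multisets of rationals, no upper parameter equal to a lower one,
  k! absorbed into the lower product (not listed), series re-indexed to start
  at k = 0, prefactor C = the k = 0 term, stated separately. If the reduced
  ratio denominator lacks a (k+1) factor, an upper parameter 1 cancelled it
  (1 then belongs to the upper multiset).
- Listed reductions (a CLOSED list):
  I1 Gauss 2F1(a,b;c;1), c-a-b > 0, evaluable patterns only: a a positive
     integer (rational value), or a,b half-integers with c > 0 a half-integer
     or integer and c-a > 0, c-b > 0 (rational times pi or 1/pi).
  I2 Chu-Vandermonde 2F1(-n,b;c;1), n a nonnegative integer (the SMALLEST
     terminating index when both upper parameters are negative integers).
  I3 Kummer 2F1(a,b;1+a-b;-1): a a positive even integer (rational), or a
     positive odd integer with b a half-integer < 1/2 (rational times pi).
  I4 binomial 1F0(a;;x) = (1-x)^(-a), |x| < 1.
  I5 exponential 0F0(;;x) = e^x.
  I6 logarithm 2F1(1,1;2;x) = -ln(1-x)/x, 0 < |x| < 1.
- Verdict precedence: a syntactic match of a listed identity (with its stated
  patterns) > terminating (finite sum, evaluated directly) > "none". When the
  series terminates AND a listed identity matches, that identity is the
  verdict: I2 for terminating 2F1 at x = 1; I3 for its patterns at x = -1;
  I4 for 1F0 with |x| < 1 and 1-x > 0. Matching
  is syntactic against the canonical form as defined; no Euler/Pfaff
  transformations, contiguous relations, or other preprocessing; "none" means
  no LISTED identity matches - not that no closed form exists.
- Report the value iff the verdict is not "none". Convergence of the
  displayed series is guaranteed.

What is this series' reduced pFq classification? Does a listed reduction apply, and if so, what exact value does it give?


Classification (C = 7/8): 1F0 with upper {-11/3}, lower {-}, argument x = -3/4. Verdict: the I4 binomial reduction fires (the 1F0 binomial series: exponent 11/3, x = -3/4). Exact value: (7/8) * (7/4)^(11/3).

Key step: from the first term 7/8: the two geometric factors (C = 7/8) combine into one argument.
Consecutive-term ratio: r(k) = (-3/4) * (k-11/3) / [(k+1)] - rational; roots negated = parameters, x = (-3/4), C = 7/8.


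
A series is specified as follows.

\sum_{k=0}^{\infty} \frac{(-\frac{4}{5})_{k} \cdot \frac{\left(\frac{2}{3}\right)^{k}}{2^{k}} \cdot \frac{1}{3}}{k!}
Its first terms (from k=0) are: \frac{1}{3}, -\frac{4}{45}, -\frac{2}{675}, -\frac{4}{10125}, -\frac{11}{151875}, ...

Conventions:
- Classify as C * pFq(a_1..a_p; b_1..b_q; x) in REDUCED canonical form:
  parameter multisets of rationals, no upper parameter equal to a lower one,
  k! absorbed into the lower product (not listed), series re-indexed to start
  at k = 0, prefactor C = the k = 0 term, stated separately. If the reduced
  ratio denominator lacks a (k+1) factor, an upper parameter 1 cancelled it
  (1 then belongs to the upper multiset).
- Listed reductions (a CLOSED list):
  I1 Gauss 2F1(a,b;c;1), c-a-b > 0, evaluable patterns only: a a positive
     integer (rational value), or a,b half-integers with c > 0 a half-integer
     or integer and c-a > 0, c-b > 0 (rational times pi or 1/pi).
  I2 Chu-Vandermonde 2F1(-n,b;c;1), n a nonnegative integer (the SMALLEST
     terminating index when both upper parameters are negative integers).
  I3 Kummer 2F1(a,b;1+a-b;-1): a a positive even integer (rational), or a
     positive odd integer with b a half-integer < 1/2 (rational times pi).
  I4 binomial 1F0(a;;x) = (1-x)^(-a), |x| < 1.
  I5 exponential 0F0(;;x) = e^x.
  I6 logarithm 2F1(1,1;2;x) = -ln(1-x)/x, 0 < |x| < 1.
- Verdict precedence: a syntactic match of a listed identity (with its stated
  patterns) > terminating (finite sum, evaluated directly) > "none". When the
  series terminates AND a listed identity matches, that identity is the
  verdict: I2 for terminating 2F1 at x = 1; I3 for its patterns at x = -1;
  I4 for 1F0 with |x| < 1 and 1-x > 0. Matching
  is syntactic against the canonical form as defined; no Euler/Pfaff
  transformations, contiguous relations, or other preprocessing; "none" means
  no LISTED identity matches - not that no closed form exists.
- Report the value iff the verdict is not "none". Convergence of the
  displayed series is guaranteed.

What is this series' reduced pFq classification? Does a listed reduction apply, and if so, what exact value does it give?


With C = \frac{1}{3}: the canonical form is 1F0(-\frac{4}{5}; -; \frac{1}{3}). Verdict: binomial (I4) matches (the 1F0 binomial series: exponent 4/5, x = \frac{1}{3}). Exact value: \frac{1}{3} \cdot \left(\frac{2}{3}\right)^{\frac{4}{5}}.

Structural cue: from the first term \frac{1}{3}: the two k-th powers (prefactor 1/3) combine into one argument.
Adjacent-term ratio: r(k) = \frac{1}{3} * (k-\frac{4}{5}) / [(k+1)] ; factor over Q: parameters, x = \frac{1}{3}, and C = \frac{1}{3}.


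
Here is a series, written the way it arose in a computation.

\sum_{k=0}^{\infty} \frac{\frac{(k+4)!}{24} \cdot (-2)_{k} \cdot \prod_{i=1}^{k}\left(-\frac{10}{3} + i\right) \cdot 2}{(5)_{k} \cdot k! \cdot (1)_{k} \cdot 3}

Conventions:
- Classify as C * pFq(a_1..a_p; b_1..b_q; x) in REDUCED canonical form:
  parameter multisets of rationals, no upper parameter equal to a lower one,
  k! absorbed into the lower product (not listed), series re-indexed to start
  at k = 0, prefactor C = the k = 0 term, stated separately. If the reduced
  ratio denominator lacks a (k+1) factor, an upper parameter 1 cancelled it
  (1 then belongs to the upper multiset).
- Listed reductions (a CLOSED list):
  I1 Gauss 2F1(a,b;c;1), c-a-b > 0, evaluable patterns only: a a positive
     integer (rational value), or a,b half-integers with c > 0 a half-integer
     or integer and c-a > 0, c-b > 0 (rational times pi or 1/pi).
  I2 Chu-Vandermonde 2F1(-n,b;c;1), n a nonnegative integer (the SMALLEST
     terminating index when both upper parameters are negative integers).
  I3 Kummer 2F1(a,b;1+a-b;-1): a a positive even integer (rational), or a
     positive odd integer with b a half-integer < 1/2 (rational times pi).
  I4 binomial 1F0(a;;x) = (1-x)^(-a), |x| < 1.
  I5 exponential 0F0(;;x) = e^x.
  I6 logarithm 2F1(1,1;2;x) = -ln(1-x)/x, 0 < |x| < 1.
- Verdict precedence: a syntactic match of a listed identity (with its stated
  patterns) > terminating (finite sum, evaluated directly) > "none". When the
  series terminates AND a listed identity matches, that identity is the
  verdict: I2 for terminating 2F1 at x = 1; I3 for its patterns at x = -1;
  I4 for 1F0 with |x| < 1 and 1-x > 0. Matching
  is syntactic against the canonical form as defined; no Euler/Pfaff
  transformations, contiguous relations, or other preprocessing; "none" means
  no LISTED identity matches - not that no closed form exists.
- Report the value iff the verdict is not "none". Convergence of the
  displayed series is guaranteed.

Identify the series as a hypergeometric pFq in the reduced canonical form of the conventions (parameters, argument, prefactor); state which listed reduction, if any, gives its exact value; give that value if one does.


Prefactor \frac{2}{3}, argument 1: 2F1 with upper {-\frac{7}{3}, -2} over lower {1}. Verdict: Chu-Vandermonde (I2) matches (terminating 2F1 at x = 1 with n = 2, b = -7/3, c = 1). Sum: \frac{130}{27}.

The tell: x = 1 and the parameter 5 appears in both the upper and lower lists and cancels.
Step ratio: r(k) = 1 * (k-\frac{7}{3}) (k-2) / [(k+1) (k+1)] - rational; roots negated = parameters, x = 1, C = \frac{2}{3}.


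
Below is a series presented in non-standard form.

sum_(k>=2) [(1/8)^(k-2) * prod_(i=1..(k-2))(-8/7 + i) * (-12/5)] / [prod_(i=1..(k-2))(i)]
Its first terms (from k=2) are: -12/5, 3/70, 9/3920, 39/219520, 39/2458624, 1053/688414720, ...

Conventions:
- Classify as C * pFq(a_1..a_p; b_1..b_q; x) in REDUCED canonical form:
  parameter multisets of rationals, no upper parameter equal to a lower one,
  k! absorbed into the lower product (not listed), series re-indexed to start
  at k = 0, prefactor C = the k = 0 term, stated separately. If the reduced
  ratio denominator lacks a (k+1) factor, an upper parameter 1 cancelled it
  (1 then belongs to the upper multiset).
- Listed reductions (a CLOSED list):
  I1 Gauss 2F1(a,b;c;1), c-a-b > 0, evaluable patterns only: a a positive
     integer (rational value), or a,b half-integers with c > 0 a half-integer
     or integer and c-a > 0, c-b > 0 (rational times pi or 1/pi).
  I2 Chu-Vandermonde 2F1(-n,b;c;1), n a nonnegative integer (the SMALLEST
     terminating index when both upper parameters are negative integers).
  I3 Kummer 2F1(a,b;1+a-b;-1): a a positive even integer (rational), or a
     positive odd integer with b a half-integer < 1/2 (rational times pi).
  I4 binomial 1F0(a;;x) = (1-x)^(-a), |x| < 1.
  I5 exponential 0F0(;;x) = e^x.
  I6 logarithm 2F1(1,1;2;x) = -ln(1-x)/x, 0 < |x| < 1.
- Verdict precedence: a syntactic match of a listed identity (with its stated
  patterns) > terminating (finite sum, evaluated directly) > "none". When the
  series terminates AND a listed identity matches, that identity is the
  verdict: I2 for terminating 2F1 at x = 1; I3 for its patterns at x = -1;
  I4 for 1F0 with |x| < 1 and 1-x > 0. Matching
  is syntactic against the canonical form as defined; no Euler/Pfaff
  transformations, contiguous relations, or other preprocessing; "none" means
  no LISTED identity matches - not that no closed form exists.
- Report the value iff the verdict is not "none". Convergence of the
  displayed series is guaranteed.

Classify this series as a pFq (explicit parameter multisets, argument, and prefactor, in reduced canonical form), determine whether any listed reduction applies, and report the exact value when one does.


Classification (C = -12/5): 1F0 with upper {-1/7}, lower {-}, argument x = 1/8. Verdict: binomial (I4) fires (the 1F0 binomial series: exponent 1/7, x = 1/8). Hence: (-12/5) * (7/8)^(1/7).

Key step: t_0 being -12/5, the product of the first k integers (prefactor -12/5) is k!.
Ratio: r(k) = (1/8) * (k-1/7) / [(k+1)] - rational in k, leading ratio (1/8); with t_0 = -12/5, classification follows.


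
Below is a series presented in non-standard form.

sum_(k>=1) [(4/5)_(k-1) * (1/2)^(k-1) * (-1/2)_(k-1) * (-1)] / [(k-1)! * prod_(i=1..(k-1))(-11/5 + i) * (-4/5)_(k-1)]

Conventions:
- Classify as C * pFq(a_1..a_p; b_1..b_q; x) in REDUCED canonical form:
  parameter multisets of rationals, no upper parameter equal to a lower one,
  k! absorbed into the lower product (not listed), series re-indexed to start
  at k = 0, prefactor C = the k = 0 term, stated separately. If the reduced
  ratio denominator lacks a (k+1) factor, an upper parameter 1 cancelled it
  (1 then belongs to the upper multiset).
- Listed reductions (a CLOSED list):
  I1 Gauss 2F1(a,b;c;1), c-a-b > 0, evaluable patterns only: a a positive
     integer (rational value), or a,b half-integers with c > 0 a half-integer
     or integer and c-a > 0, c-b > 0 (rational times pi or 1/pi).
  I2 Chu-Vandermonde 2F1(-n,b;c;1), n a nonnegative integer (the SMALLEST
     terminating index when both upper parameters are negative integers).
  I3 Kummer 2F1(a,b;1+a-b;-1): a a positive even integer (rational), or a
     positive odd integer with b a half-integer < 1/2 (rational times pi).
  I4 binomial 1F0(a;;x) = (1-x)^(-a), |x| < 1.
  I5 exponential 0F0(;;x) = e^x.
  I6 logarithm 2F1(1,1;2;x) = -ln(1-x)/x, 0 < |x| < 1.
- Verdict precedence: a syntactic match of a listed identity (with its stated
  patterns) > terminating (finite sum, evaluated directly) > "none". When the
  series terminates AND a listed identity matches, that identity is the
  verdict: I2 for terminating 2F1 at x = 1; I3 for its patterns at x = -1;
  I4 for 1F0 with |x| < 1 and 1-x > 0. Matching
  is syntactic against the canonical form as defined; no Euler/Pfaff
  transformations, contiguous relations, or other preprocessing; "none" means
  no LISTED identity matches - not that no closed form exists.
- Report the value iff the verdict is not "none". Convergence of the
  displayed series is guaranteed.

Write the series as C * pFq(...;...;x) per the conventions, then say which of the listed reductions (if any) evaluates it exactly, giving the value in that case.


Canonical form: C = -1 times 2F2 with upper {-1/2, 4/5}, lower {-6/5, -4/5}, x = 1/2. Verdict: none. No listed pattern accepts 2F2(-1/2, 4/5; -6/5, -4/5; 1/2).

First insight: with t_0 = -1, the lower running product (prefactor -1) is a rising factorial.
Ratio: r(k) = (1/2) * (k-1/2) (k+4/5) / [(k-6/5) (k-4/5) (k+1)] - rational; roots negated = parameters, x = (1/2), C = -1.


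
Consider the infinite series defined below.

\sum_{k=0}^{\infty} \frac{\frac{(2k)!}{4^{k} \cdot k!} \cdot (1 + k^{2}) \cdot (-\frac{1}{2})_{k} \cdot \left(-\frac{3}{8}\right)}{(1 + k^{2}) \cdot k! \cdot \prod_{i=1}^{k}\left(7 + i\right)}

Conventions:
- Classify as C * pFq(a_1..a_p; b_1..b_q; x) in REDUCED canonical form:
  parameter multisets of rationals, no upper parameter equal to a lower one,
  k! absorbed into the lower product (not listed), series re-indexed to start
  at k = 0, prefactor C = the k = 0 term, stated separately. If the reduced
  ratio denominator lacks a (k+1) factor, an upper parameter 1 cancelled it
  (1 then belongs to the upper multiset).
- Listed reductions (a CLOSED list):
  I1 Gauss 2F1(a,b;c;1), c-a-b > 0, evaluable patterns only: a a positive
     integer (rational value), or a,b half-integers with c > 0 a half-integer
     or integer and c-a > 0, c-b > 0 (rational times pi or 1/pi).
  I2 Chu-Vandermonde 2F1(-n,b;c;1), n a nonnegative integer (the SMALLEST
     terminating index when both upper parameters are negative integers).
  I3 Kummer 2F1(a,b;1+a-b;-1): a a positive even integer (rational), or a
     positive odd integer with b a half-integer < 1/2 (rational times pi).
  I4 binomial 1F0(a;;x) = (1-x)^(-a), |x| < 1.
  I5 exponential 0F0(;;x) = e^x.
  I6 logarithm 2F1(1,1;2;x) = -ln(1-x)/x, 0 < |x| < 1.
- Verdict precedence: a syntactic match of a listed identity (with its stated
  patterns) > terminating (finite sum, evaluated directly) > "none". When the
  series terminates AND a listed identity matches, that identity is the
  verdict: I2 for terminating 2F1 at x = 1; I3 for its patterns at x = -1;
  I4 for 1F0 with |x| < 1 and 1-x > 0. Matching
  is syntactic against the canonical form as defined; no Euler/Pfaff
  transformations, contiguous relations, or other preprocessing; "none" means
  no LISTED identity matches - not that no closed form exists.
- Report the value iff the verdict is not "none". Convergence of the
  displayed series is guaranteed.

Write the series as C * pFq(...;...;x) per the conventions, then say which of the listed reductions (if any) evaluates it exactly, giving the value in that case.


Key observation: t_0 = -\frac{3}{8} here, and the lower running product (C = -3/8, x = 1) is a rising factorial.
Ratio: r(k) = 1 * (k-\frac{1}{2}) (k+\frac{1}{2}) / [(k+8) (k+1)] - rational in k. x = 1; t_0 = -\frac{3}{8}; negate the roots.

With C = -\frac{3}{8}: the canonical form is 2F1(-\frac{1}{2}, \frac{1}{2}; 8; 1). Verdict at x = 1: the half-integer Gauss pattern (I1) matches (x = 1; upper {-\frac{1}{2}, \frac{1}{2}} half-integers, c = 8 in the evaluable pattern). Exact value: \left(-\frac{1048576}{920205}\right) / \pi.


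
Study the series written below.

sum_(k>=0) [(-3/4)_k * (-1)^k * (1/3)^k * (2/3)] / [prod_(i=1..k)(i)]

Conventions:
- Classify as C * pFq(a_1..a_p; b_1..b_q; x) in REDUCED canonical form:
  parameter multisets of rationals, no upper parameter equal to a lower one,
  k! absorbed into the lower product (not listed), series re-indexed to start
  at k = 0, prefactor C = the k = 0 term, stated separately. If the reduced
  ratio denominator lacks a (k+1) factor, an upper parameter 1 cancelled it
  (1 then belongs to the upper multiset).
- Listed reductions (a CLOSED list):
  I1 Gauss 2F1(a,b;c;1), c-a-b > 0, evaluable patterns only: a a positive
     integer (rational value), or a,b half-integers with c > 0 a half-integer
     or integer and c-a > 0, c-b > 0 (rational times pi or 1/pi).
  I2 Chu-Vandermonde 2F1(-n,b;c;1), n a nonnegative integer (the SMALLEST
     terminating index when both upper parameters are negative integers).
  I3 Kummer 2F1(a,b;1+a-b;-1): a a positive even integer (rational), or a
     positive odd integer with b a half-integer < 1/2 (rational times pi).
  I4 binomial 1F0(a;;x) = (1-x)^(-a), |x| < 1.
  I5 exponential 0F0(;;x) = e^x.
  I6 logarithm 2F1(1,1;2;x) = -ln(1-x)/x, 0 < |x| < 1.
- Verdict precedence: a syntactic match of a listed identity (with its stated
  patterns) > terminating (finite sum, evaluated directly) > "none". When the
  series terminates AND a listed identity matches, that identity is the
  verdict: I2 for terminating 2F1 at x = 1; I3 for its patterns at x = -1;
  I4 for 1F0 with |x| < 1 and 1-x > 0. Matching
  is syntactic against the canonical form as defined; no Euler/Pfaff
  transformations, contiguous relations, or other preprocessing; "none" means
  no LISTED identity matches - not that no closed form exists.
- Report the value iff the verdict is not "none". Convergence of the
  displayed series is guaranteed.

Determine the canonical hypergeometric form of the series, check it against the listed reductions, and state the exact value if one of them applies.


Key step: t_0 being 2/3, the (-1)^k factor (prefactor 2/3) folds into the argument's sign.
Consecutive-term ratio: r(k) = (-1/3) * (k-3/4) / [(k+1)] ; factor over Q: parameters, x = (-1/3), and C = 2/3.

Prefactor 2/3, argument -1/3: 1F0 with upper {-3/4} over lower {-}. Verdict at x = -1/3: the I4 binomial reduction matches (the 1F0 binomial series: exponent 3/4, x = -1/3). Value: (2/3) * (4/3)^(3/4).


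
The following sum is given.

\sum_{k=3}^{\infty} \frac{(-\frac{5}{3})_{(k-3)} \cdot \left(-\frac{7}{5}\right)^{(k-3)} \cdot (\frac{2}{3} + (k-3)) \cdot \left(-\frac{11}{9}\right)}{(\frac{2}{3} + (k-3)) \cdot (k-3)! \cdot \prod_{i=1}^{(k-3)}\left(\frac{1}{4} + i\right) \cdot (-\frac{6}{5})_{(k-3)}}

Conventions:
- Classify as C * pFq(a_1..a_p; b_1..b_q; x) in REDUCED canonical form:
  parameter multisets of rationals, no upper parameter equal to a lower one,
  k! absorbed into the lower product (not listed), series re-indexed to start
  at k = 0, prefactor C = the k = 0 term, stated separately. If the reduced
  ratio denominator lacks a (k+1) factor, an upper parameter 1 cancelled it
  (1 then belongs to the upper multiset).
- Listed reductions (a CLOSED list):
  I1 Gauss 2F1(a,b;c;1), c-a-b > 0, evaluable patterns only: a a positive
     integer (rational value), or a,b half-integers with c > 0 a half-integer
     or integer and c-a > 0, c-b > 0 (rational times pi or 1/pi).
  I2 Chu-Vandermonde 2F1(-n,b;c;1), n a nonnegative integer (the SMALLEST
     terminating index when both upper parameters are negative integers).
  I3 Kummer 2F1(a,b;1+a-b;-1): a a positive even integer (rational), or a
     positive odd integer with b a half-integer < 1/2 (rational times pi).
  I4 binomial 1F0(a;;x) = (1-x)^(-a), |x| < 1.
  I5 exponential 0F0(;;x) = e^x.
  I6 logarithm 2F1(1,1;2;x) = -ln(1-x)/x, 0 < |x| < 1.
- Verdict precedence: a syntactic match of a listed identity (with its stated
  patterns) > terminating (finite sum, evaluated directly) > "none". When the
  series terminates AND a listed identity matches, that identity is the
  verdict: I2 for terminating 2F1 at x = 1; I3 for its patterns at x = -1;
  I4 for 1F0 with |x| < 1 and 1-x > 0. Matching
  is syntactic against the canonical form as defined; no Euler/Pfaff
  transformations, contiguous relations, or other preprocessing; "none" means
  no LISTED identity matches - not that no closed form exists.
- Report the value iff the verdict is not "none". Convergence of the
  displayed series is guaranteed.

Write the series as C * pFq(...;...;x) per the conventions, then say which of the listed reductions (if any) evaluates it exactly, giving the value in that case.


With C = -\frac{11}{9}: the canonical form is 1F2(-\frac{5}{3}; -\frac{6}{5}, \frac{5}{4}; -\frac{7}{5}). Verdict: none - at argument -\frac{7}{5} the multisets {-\frac{5}{3}} ; {-\frac{6}{5}, \frac{5}{4}} match no listed identity.

First insight: with t_0 = -\frac{11}{9}, striking the common factor k + 2/3 reduces the term (prefactor -11/9).
Ratio: r(k) = -\frac{7}{5} * (k-\frac{5}{3}) / [(k-\frac{6}{5}) (k+\frac{5}{4}) (k+1)] - rational in k, leading ratio -\frac{7}{5}; with t_0 = -\frac{11}{9}, classification follows.


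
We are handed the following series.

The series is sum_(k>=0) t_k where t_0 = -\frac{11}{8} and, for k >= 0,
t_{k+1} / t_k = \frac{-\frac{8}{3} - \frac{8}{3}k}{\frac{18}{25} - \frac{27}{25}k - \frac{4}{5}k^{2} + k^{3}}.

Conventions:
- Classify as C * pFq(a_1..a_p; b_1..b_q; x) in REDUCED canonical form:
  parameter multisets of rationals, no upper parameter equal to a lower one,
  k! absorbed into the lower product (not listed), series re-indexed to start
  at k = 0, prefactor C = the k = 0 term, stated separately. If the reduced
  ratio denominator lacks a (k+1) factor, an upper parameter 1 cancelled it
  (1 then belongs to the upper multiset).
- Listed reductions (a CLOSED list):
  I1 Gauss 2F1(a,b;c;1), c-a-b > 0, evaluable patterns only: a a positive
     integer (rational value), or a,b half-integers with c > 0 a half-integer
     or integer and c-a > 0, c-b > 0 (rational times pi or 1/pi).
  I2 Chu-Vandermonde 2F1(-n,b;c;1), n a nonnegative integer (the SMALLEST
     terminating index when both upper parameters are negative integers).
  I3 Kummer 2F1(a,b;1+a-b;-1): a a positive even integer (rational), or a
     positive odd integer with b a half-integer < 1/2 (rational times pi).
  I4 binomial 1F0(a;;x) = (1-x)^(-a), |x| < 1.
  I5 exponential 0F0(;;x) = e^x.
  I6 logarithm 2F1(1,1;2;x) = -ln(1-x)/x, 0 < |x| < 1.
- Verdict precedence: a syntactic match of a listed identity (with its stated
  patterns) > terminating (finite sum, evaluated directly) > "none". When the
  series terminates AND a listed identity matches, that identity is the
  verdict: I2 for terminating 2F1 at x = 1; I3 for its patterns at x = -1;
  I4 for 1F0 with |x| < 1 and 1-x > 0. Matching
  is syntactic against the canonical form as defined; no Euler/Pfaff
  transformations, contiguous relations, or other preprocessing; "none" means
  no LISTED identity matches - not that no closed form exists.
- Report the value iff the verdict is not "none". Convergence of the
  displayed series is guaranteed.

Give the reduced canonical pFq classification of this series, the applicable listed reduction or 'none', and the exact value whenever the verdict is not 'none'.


First insight: t_0 being -\frac{11}{8}, factor the ratio over Q (prefactor -11/8): negated roots = parameters.
Consecutive-term ratio: r(k) = -\frac{8}{3} * (k+1) / [(k-\frac{6}{5}) (k-\frac{3}{5}) (k+1)] ; factor over Q: parameters, x = -\frac{8}{3}, and C = -\frac{11}{8}.

Prefactor -\frac{11}{8}, argument -\frac{8}{3}: 1F2 with upper {1} over lower {-\frac{6}{5}, -\frac{3}{5}}. Verdict: none - this 1F2 at x = -\frac{8}{3} matches no listed pattern, and upper {1} holds no stopper.


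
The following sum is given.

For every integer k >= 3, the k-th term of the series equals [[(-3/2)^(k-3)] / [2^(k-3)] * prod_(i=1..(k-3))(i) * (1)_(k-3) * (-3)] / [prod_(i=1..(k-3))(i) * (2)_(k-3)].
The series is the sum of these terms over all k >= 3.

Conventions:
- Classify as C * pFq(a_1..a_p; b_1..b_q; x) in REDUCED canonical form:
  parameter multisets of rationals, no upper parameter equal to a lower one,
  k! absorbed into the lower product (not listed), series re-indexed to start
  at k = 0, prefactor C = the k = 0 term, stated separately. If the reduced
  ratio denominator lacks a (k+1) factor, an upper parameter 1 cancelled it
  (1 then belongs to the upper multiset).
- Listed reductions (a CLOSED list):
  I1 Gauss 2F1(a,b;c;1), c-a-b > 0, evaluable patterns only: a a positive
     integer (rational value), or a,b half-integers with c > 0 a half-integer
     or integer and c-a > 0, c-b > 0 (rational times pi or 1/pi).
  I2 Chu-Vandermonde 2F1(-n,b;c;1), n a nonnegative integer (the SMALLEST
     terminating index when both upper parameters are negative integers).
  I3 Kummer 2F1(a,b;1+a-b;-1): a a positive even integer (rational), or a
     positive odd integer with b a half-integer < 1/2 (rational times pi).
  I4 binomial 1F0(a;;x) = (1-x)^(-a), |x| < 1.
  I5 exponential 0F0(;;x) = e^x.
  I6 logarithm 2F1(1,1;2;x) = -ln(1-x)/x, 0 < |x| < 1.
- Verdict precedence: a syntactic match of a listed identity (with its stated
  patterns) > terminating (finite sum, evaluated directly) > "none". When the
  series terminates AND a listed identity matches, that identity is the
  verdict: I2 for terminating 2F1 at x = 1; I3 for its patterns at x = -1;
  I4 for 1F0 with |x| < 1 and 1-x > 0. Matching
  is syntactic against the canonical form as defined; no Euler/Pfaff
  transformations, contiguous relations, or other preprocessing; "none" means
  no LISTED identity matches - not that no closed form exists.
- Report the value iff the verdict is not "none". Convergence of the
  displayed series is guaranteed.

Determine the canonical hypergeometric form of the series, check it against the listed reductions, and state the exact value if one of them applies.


Key step: x = (-3/4) and the running product (prefactor -3) telescopes to a rising factorial.
Term ratio: r(k) = (-3/4) * (k+1) (k+1) / [(k+2) (k+1)] - poly over poly, x = (-3/4) from leading terms; C = -3 at k = 0.

x = -3/4 here; the reduced form reads 2F1, upper {1, 1}, lower {2}, C = -3. Verdict at x = -3/4: the logarithmic series (I6) matches (the logarithm: parameters (1,1;2), x = -3/4). Value: (-4) * ln(7/4).


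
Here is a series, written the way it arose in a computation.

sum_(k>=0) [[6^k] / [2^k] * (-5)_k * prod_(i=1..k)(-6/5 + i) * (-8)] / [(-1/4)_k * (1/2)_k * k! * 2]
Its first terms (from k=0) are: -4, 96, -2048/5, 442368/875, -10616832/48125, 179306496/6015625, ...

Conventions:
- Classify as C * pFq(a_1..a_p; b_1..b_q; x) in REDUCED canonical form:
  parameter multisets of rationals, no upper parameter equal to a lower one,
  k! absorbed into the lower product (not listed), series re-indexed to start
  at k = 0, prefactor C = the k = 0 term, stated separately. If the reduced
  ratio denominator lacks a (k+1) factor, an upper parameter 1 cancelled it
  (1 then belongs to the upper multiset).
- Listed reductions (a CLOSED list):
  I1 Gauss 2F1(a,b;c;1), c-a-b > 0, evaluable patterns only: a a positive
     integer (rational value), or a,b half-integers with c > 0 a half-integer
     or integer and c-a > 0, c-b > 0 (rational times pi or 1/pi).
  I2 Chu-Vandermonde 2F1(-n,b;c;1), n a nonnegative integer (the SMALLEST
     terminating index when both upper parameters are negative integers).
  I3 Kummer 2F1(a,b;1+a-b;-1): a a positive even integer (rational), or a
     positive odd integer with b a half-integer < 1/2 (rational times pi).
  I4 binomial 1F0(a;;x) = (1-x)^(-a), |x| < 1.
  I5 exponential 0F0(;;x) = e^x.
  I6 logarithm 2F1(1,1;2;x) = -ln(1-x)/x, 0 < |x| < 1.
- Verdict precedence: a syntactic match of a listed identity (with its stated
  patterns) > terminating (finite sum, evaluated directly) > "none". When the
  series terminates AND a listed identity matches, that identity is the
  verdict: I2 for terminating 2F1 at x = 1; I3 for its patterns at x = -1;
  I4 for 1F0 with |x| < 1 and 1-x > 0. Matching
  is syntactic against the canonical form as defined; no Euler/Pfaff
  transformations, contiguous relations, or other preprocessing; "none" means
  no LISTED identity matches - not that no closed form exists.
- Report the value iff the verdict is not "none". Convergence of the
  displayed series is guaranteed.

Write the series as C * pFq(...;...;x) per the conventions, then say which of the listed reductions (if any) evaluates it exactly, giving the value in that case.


Canonical form: C = -4 times 2F2 with upper {-5, -1/5}, lower {-1/4, 1/2}, x = 3. Verdict: terminating at k = 5: the factor (-5)_k kills every later term; summing the 6 survivors is exact. Exact value: -17080004/6015625.

The tell: with t_0 = -4, the running product (C = -4) telescopes to a rising factorial.
Term ratio: r(k) = 3 * (k-5) (k-1/5) / [(k-1/4) (k+1/2) (k+1)] - rational; roots negated = parameters, x = 3, C = -4.
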